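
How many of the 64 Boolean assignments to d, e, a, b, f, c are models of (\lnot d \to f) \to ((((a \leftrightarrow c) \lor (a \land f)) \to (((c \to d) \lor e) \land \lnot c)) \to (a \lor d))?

Initial set: {((\lnot d \to f) \to ((((a \leftrightarrow c) \lor (a \land f)) \to (((c \to d) \lor e) \land \lnot c)) \to (a \lor d)))}.
((\lnot d \to f) \to ((((a \leftrightarrow c) \lor (a \land f)) \to (((c \to d) \lor e) \land \lnot c)) \to (a \lor d))): β-rule — branch into \lnot (\lnot d \to f)  //  ((((a \leftrightarrow c) \lor (a \land f)) \to (((c \to d) \lor e) \land \lnot c)) \to (a \lor d)).
  branch 1 (add \lnot (\lnot d \to f)):
    \lnot (\lnot d \to f): α-rule — add \lnot d, \lnot f.
    ○ open, literals {d=F, f=F}.
  branch 2 (add ((((a \leftrightarrow c) \lor (a \land f)) \to (((c \to d) \lor e) \land \lnot c)) \to (a \lor d))):
    ((((a \leftrightarrow c) \lor (a \land f)) \to (((c \to d) \lor e) \land \lnot c)) \to (a \lor d)): β-rule — branch into \lnot (((a \leftrightarrow c) \lor (a \land f)) \to (((c \to d) \lor e) \land \lnot c))  //  (a \lor d).
      branch 2.1 (add \lnot (((a \leftrightarrow c) \lor (a \land f)) \to (((c \to d) \lor e) \land \lnot c))):
        \lnot (((a \leftrightarrow c) \lor (a \land f)) \to (((c \to d) \lor e) \land \lnot c)): α-rule — add ((a \leftrightarrow c) \lor (a \land f)), \lnot (((c \to d) \lor e) \land \lnot c).
        ((a \leftrightarrow c) \lor (a \land f)): β-rule — branch into (a \leftrightarrow c)  //  (a \land f).
          branch 2.1.1 (add (a \leftrightarrow c)):
            \lnot (((c \to d) \lor e) \land \lnot c): β-rule — branch into \lnot ((c \to d) \lor e)  //  \lnot \lnot c.
              branch 2.1.1.1 (add \lnot ((c \to d) \lor e)):
                \lnot ((c \to d) \lor e): α-rule — add \lnot (c \to d), \lnot e.
                \lnot (c \to d): α-rule — add c, \lnot d.
                (a \leftrightarrow c): β-rule — branch into a, c  //  \lnot a, \lnot c.
                  branch 2.1.1.1.1 (add a, c):
                    ○ open, literals {a=T, c=T, d=F, e=F}.
                  branch 2.1.1.1.2 (add \lnot a, \lnot c):
                    × closes — contains both c and \lnot c.
              branch 2.1.1.2 (add \lnot \lnot c):
                (a \leftrightarrow c): β-rule — branch into a, c  //  \lnot a, \lnot c.
                  branch 2.1.1.2.1 (add a, c):
                    ○ open, literals {a=T, c=T}.
                  branch 2.1.1.2.2 (add \lnot a, \lnot c):
                    × closes — contains both c and \lnot c.
          branch 2.1.2 (add (a \land f)):
            (a \land f): α-rule — add a, f.
            \lnot (((c \to d) \lor e) \land \lnot c): β-rule — branch into \lnot ((c \to d) \lor e)  //  \lnot \lnot c.
              branch 2.1.2.1 (add \lnot ((c \to d) \lor e)):
                \lnot ((c \to d) \lor e): α-rule — add \lnot (c \to d), \lnot e.
                \lnot (c \to d): α-rule — add c, \lnot d.
                ○ open, literals {a=T, c=T, d=F, e=F, f=T}.
              branch 2.1.2.2 (add \lnot \lnot c):
                ○ open, literals {a=T, c=T, f=T}.
      branch 2.2 (add (a \lor d)):
        (a \lor d): β-rule — branch into a  //  d.
          branch 2.2.1 (add a):
            ○ open, literals {a=T}.
          branch 2.2.2 (add d):
            ○ open, literals {d=T}.
2 branches closed, 7 open.
Each open branch fixes some atoms; the unmentioned ones are free. Counting distinct full assignments: branch {d=F, f=F} (e, a, b, c) contributes 16 new; branch {a=T, c=T, d=F, e=F} (b, f) contributes 2 new; branch {a=T, c=T} (d, e, b, f) contributes 10 new; branch {a=T, c=T, d=F, e=F, f=T} (b) contributes 0 new; branch {a=T, c=T, f=T} (d, e, b) contributes 0 new; branch {a=T} (d, e, b, f, c) contributes 12 new; branch {d=T} (e, a, b, f, c) contributes 16 new. Total: 56.

56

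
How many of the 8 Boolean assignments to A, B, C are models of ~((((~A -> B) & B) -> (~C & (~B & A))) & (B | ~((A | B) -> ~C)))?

Initial set: {~((((~A -> B) & B) -> (~C & (~B & A))) & (B | ~((A | B) -> ~C)))}.
~((((~A -> B) & B) -> (~C & (~B & A))) & (B | ~((A | B) -> ~C))): β-rule — branch into ~(((~A -> B) & B) -> (~C & (~B & A)))  //  ~(B | ~((A | B) -> ~C)).
  branch 1 (add ~(((~A -> B) & B) -> (~C & (~B & A)))):
    ~(((~A -> B) & B) -> (~C & (~B & A))): α-rule — add ((~A -> B) & B), ~(~C & (~B & A)).
    ((~A -> B) & B): α-rule — add (~A -> B), B.
    ~(~C & (~B & A)): β-rule — branch into ~~C  //  ~(~B & A).
      branch 1.1 (add ~~C):
        (~A -> B): β-rule — branch into ~~A  //  B.
          branch 1.1.1 (add ~~A):
            ○ open, literals {A=1, B=1, C=1}.
          branch 1.1.2 (add B):
            ○ open, literals {B=1, C=1}.
      branch 1.2 (add ~(~B & A)):
        (~A -> B): β-rule — branch into ~~A  //  B.
          branch 1.2.1 (add ~~A):
            ~(~B & A): β-rule — branch into ~~B  //  ~A.
              branch 1.2.1.1 (add ~~B):
                ○ open, literals {A=1, B=1}.
              branch 1.2.1.2 (add ~A):
                × closes — contains both A and ~A.
          branch 1.2.2 (add B):
            ~(~B & A): β-rule — branch into ~~B  //  ~A.
              branch 1.2.2.1 (add ~~B):
                ○ open, literals {B=1}.
              branch 1.2.2.2 (add ~A):
                ○ open, literals {A=0, B=1}.
  branch 2 (add ~(B | ~((A | B) -> ~C))):
    ~(B | ~((A | B) -> ~C)): α-rule — add ~B, ~~((A | B) -> ~C).
    ~~((A | B) -> ~C): β-rule — branch into ~(A | B)  //  ~C.
      branch 2.1 (add ~(A | B)):
        ~(A | B): α-rule — add ~A, ~B.
        ○ open, literals {A=0, B=0}.
      branch 2.2 (add ~C):
        ○ open, literals {B=0, C=0}.
1 branch closed, 7 open.
Each open branch fixes some atoms; the unmentioned ones are free. Counting distinct full assignments: branch {A=1, B=1, C=1} (none free) contributes 1 new; branch {B=1, C=1} (A) contributes 1 new; branch {A=1, B=1} (C) contributes 1 new; branch {B=1} (A, C) contributes 1 new; branch {A=0, B=1} (C) contributes 0 new; branch {A=0, B=0} (C) contributes 2 new; branch {B=0, C=0} (A) contributes 1 new. Total: 7.

7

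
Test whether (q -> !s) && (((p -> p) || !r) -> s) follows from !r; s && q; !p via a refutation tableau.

No

Initial set: {!r; (s && q); !p; !((q -> !s) && (((p -> p) || !r) -> s))}.
(s && q): α-rule — add s, q.
!((q -> !s) && (((p -> p) || !r) -> s)): β-rule — branch into !(q -> !s)  //  !(((p -> p) || !r) -> s).
  branch 1 (add !(q -> !s)):
    !(q -> !s): α-rule — add q, !!s.
    ○ open, literals {p=F, q=T, r=F, s=T}.
  branch 2 (add !(((p -> p) || !r) -> s)):
    !(((p -> p) || !r) -> s): α-rule — add ((p -> p) || !r), !s.
    × closes — contains both s and !s.
1 branch closed, 1 open.
An open branch gives a countermodel: p=F, q=T, r=F, s=T (unmentioned atoms arbitrary); the premises hold there but the conclusion fails.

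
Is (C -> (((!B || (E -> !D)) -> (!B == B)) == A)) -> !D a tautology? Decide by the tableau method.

Not valid

Assume the negation and expand:
Initial set: {!((C -> (((!B || (E -> !D)) -> (!B == B)) == A)) -> !D)}.
!((C -> (((!B || (E -> !D)) -> (!B == B)) == A)) -> !D): α-rule — add (C -> (((!B || (E -> !D)) -> (!B == B)) == A)), !!D.
(C -> (((!B || (E -> !D)) -> (!B == B)) == A)): β-rule — branch into !C  //  (((!B || (E -> !D)) -> (!B == B)) == A).
  branch 1 (add !C):
    ○ open, literals {C=F, D=T}.
  branch 2 (add (((!B || (E -> !D)) -> (!B == B)) == A)):
    (((!B || (E -> !D)) -> (!B == B)) == A): β-rule — branch into ((!B || (E -> !D)) -> (!B == B)), A  //  !((!B || (E -> !D)) -> (!B == B)), !A.
      branch 2.1 (add ((!B || (E -> !D)) -> (!B == B)), A):
        ((!B || (E -> !D)) -> (!B == B)): β-rule — branch into !(!B || (E -> !D))  //  (!B == B).
          branch 2.1.1 (add !(!B || (E -> !D))):
            !(!B || (E -> !D)): α-rule — add !!B, !(E -> !D).
            !(E -> !D): α-rule — add E, !!D.
            ○ open, literals {A=T, B=T, D=T, E=T}.
          branch 2.1.2 (add (!B == B)):
            (!B == B): β-rule — branch into !B, B  //  !!B, !B.
              branch 2.1.2.1 (add !B, B):
                × closes — contains both B and !B.
              branch 2.1.2.2 (add !!B, !B):
                × closes — contains both B and !B.
      branch 2.2 (add !((!B || (E -> !D)) -> (!B == B)), !A):
        !((!B || (E -> !D)) -> (!B == B)): α-rule — add (!B || (E -> !D)), !(!B == B).
        (!B || (E -> !D)): β-rule — branch into !B  //  (E -> !D).
          branch 2.2.1 (add !B):
            !(!B == B): β-rule — branch into !B, !B  //  !!B, B.
              branch 2.2.1.1 (add !B, !B):
                ○ open, literals {A=F, B=F, D=T}.
              branch 2.2.1.2 (add !!B, B):
                × closes — contains both B and !B.
          branch 2.2.2 (add (E -> !D)):
            !(!B == B): β-rule — branch into !B, !B  //  !!B, B.
              branch 2.2.2.1 (add !B, !B):
                (E -> !D): β-rule — branch into !E  //  !D.
                  branch 2.2.2.1.1 (add !E):
                    ○ open, literals {A=F, B=F, D=T, E=F}.
                  branch 2.2.2.1.2 (add !D):
                    × closes — contains both D and !D.
              branch 2.2.2.2 (add !!B, B):
                (E -> !D): β-rule — branch into !E  //  !D.
                  branch 2.2.2.2.1 (add !E):
                    ○ open, literals {A=F, B=T, D=T, E=F}.
                  branch 2.2.2.2.2 (add !D):
                    × closes — contains both D and !D.
5 branches closed, 5 open.
An open branch gives a countermodel: C=F, D=T (unmentioned atoms arbitrary); under it the original formula is false.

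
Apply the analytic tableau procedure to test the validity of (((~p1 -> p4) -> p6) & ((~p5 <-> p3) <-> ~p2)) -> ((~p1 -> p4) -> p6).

Assume the negation and expand:
Initial set: {F ((((~p1 -> p4) -> p6) & ((~p5 <-> p3) <-> ~p2)) -> ((~p1 -> p4) -> p6))}.
F ((((~p1 -> p4) -> p6) & ((~p5 <-> p3) <-> ~p2)) -> ((~p1 -> p4) -> p6)): α-rule — add T (((~p1 -> p4) -> p6) & ((~p5 <-> p3) <-> ~p2)), F ((~p1 -> p4) -> p6).
T (((~p1 -> p4) -> p6) & ((~p5 <-> p3) <-> ~p2)): α-rule — add T ((~p1 -> p4) -> p6), T ((~p5 <-> p3) <-> ~p2).
F ((~p1 -> p4) -> p6): α-rule — add T (~p1 -> p4), F p6.
T ((~p1 -> p4) -> p6): β-rule — branch into F (~p1 -> p4)  //  T p6.
  branch 1 (add F (~p1 -> p4)):
    F (~p1 -> p4): α-rule — add T ~p1, F p4.
    T ((~p5 <-> p3) <-> ~p2): β-rule — branch into T (~p5 <-> p3), T ~p2  //  F (~p5 <-> p3), F ~p2.
      branch 1.1 (add T (~p5 <-> p3), T ~p2):
        T (~p1 -> p4): β-rule — branch into F ~p1  //  T p4.
          branch 1.1.1 (add F ~p1):
            × closes — contains both p1 and ~p1.
          branch 1.1.2 (add T p4):
            × closes — contains both p4 and ~p4.
      branch 1.2 (add F (~p5 <-> p3), F ~p2):
        T (~p1 -> p4): β-rule — branch into F ~p1  //  T p4.
          branch 1.2.1 (add F ~p1):
            × closes — contains both p1 and ~p1.
          branch 1.2.2 (add T p4):
            × closes — contains both p4 and ~p4.
  branch 2 (add T p6):
    × closes — contains both p6 and ~p6.
All 5 branches close.
Every branch closed, so the negation is unsatisfiable and the formula is valid.

Valid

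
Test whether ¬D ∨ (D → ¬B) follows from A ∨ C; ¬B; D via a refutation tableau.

Yes

Initial set: {T (A ∨ C); T ¬B; T D; F (¬D ∨ (D → ¬B))}.
F (¬D ∨ (D → ¬B)): α-rule — add F ¬D, F (D → ¬B).
F (D → ¬B): α-rule — add T D, F ¬B.
× closes — contains both B and ¬B.
All 1 branch closes.
Every branch closed, so the premises entail the conclusion.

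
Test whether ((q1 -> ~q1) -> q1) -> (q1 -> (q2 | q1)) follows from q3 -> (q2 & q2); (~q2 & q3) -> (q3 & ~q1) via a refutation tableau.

Yes

Initial set: {(q3 -> (q2 & q2)); ((~q2 & q3) -> (q3 & ~q1)); ~(((q1 -> ~q1) -> q1) -> (q1 -> (q2 | q1)))}.
~(((q1 -> ~q1) -> q1) -> (q1 -> (q2 | q1))): α-rule — add ((q1 -> ~q1) -> q1), ~(q1 -> (q2 | q1)).
~(q1 -> (q2 | q1)): α-rule — add q1, ~(q2 | q1).
~(q2 | q1): α-rule — add ~q2, ~q1.
× closes — contains both q1 and ~q1.
All 1 branch closes.
Every branch closed, so the premises entail the conclusion.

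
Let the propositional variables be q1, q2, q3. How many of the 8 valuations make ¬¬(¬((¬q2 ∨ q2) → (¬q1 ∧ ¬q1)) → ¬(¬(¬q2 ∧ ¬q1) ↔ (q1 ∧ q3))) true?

Initial set: {¬¬(¬((¬q2 ∨ q2) → (¬q1 ∧ ¬q1)) → ¬(¬(¬q2 ∧ ¬q1) ↔ (q1 ∧ q3)))}.
¬¬(¬((¬q2 ∨ q2) → (¬q1 ∧ ¬q1)) → ¬(¬(¬q2 ∧ ¬q1) ↔ (q1 ∧ q3))): drop double negation, giving (¬((¬q2 ∨ q2) → (¬q1 ∧ ¬q1)) → ¬(¬(¬q2 ∧ ¬q1) ↔ (q1 ∧ q3))).
(¬((¬q2 ∨ q2) → (¬q1 ∧ ¬q1)) → ¬(¬(¬q2 ∧ ¬q1) ↔ (q1 ∧ q3))): β-rule — branch into ¬¬((¬q2 ∨ q2) → (¬q1 ∧ ¬q1))  //  ¬(¬(¬q2 ∧ ¬q1) ↔ (q1 ∧ q3)).
  branch 1 (add ¬¬((¬q2 ∨ q2) → (¬q1 ∧ ¬q1))):
    ¬¬((¬q2 ∨ q2) → (¬q1 ∧ ¬q1)): β-rule — branch into ¬(¬q2 ∨ q2)  //  (¬q1 ∧ ¬q1).
      branch 1.1 (add ¬(¬q2 ∨ q2)):
        ¬(¬q2 ∨ q2): α-rule — add ¬¬q2, ¬q2.
        × closes — contains both q2 and ¬q2.
      branch 1.2 (add (¬q1 ∧ ¬q1)):
        (¬q1 ∧ ¬q1): α-rule — add ¬q1, ¬q1.
        ○ open, literals {q1=0}.
  branch 2 (add ¬(¬(¬q2 ∧ ¬q1) ↔ (q1 ∧ q3))):
    ¬(¬(¬q2 ∧ ¬q1) ↔ (q1 ∧ q3)): β-rule — branch into ¬(¬q2 ∧ ¬q1), ¬(q1 ∧ q3)  //  ¬¬(¬q2 ∧ ¬q1), (q1 ∧ q3).
      branch 2.1 (add ¬(¬q2 ∧ ¬q1), ¬(q1 ∧ q3)):
        ¬(¬q2 ∧ ¬q1): β-rule — branch into ¬¬q2  //  ¬¬q1.
          branch 2.1.1 (add ¬¬q2):
            ¬(q1 ∧ q3): β-rule — branch into ¬q1  //  ¬q3.
              branch 2.1.1.1 (add ¬q1):
                ○ open, literals {q1=0, q2=1}.
              branch 2.1.1.2 (add ¬q3):
                ○ open, literals {q2=1, q3=0}.
          branch 2.1.2 (add ¬¬q1):
            ¬(q1 ∧ q3): β-rule — branch into ¬q1  //  ¬q3.
              branch 2.1.2.1 (add ¬q1):
                × closes — contains both q1 and ¬q1.
              branch 2.1.2.2 (add ¬q3):
                ○ open, literals {q1=1, q3=0}.
      branch 2.2 (add ¬¬(¬q2 ∧ ¬q1), (q1 ∧ q3)):
        ¬¬(¬q2 ∧ ¬q1): α-rule — add ¬q2, ¬q1.
        (q1 ∧ q3): α-rule — add q1, q3.
        × closes — contains both q1 and ¬q1.
3 branches closed, 4 open.
Each open branch fixes some atoms; the unmentioned ones are free. Counting distinct full assignments: branch {q1=0} (q2, q3) contributes 4 new; branch {q1=0, q2=1} (q3) contributes 0 new; branch {q2=1, q3=0} (q1) contributes 1 new; branch {q1=1, q3=0} (q2) contributes 1 new. Total: 6.

6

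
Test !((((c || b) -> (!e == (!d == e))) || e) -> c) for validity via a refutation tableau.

Not valid

Assume the negation and expand:
Initial set: {!!((((c || b) -> (!e == (!d == e))) || e) -> c)}.
!!((((c || b) -> (!e == (!d == e))) || e) -> c): β-rule — branch into !(((c || b) -> (!e == (!d == e))) || e)  //  c.
  branch 1 (add !(((c || b) -> (!e == (!d == e))) || e)):
    !(((c || b) -> (!e == (!d == e))) || e): α-rule — add !((c || b) -> (!e == (!d == e))), !e.
    !((c || b) -> (!e == (!d == e))): α-rule — add (c || b), !(!e == (!d == e)).
    (c || b): β-rule — branch into c  //  b.
      branch 1.1 (add c):
        !(!e == (!d == e)): β-rule — branch into !e, !(!d == e)  //  !!e, (!d == e).
          branch 1.1.1 (add !e, !(!d == e)):
            !(!d == e): β-rule — branch into !d, !e  //  !!d, e.
              branch 1.1.1.1 (add !d, !e):
                ○ open, literals {c=1, d=0, e=0}.
              branch 1.1.1.2 (add !!d, e):
                × closes — contains both e and !e.
          branch 1.1.2 (add !!e, (!d == e)):
            × closes — contains both e and !e.
      branch 1.2 (add b):
        !(!e == (!d == e)): β-rule — branch into !e, !(!d == e)  //  !!e, (!d == e).
          branch 1.2.1 (add !e, !(!d == e)):
            !(!d == e): β-rule — branch into !d, !e  //  !!d, e.
              branch 1.2.1.1 (add !d, !e):
                ○ open, literals {b=1, d=0, e=0}.
              branch 1.2.1.2 (add !!d, e):
                × closes — contains both e and !e.
          branch 1.2.2 (add !!e, (!d == e)):
            × closes — contains both e and !e.
  branch 2 (add c):
    ○ open, literals {c=1}.
4 branches closed, 3 open.
An open branch gives a countermodel: c=1, d=0, e=0 (unmentioned atoms arbitrary); under it the original formula is false.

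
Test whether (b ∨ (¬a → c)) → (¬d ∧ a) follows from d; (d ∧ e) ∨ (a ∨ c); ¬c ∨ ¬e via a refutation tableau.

Initial set: {d; ((d ∧ e) ∨ (a ∨ c)); (¬c ∨ ¬e); ¬((b ∨ (¬a → c)) → (¬d ∧ a))}.
¬((b ∨ (¬a → c)) → (¬d ∧ a)): α-rule — add (b ∨ (¬a → c)), ¬(¬d ∧ a).
((d ∧ e) ∨ (a ∨ c)): β-rule — branch into (d ∧ e)  //  (a ∨ c).
  branch 1 (add (d ∧ e)):
    (d ∧ e): α-rule — add d, e.
    (¬c ∨ ¬e): β-rule — branch into ¬c  //  ¬e.
      branch 1.1 (add ¬c):
        (b ∨ (¬a → c)): β-rule — branch into b  //  (¬a → c).
          branch 1.1.1 (add b):
            ¬(¬d ∧ a): β-rule — branch into ¬¬d  //  ¬a.
              branch 1.1.1.1 (add ¬¬d):
                ○ open, literals {b=1, c=0, d=1, e=1}.
              branch 1.1.1.2 (add ¬a):
                ○ open, literals {a=0, b=1, c=0, d=1, e=1}.
          branch 1.1.2 (add (¬a → c)):
            ¬(¬d ∧ a): β-rule — branch into ¬¬d  //  ¬a.
              branch 1.1.2.1 (add ¬¬d):
                (¬a → c): β-rule — branch into ¬¬a  //  c.
                  branch 1.1.2.1.1 (add ¬¬a):
                    ○ open, literals {a=1, c=0, d=1, e=1}.
                  branch 1.1.2.1.2 (add c):
                    × closes — contains both c and ¬c.
              branch 1.1.2.2 (add ¬a):
                (¬a → c): β-rule — branch into ¬¬a  //  c.
                  branch 1.1.2.2.1 (add ¬¬a):
                    × closes — contains both a and ¬a.
                  branch 1.1.2.2.2 (add c):
                    × closes — contains both c and ¬c.
      branch 1.2 (add ¬e):
        × closes — contains both e and ¬e.
  branch 2 (add (a ∨ c)):
    (¬c ∨ ¬e): β-rule — branch into ¬c  //  ¬e.
      branch 2.1 (add ¬c):
        (b ∨ (¬a → c)): β-rule — branch into b  //  (¬a → c).
          branch 2.1.1 (add b):
            ¬(¬d ∧ a): β-rule — branch into ¬¬d  //  ¬a.
              branch 2.1.1.1 (add ¬¬d):
                (a ∨ c): β-rule — branch into a  //  c.
                  branch 2.1.1.1.1 (add a):
                    ○ open, literals {a=1, b=1, c=0, d=1}.
                  branch 2.1.1.1.2 (add c):
                    × closes — contains both c and ¬c.
              branch 2.1.1.2 (add ¬a):
                (a ∨ c): β-rule — branch into a  //  c.
                  branch 2.1.1.2.1 (add a):
                    × closes — contains both a and ¬a.
                  branch 2.1.1.2.2 (add c):
                    × closes — contains both c and ¬c.
          branch 2.1.2 (add (¬a → c)):
            ¬(¬d ∧ a): β-rule — branch into ¬¬d  //  ¬a.
              branch 2.1.2.1 (add ¬¬d):
                (a ∨ c): β-rule — branch into a  //  c.
                  branch 2.1.2.1.1 (add a):
                    (¬a → c): β-rule — branch into ¬¬a  //  c.
                      branch 2.1.2.1.1.1 (add ¬¬a):
                        ○ open, literals {a=1, c=0, d=1}.
                      branch 2.1.2.1.1.2 (add c):
                        × closes — contains both c and ¬c.
                  branch 2.1.2.1.2 (add c):
                    × closes — contains both c and ¬c.
              branch 2.1.2.2 (add ¬a):
                (a ∨ c): β-rule — branch into a  //  c.
                  branch 2.1.2.2.1 (add a):
                    × closes — contains both a and ¬a.
                  branch 2.1.2.2.2 (add c):
                    × closes — contains both c and ¬c.
      branch 2.2 (add ¬e):
        (b ∨ (¬a → c)): β-rule — branch into b  //  (¬a → c).
          branch 2.2.1 (add b):
            ¬(¬d ∧ a): β-rule — branch into ¬¬d  //  ¬a.
              branch 2.2.1.1 (add ¬¬d):
                (a ∨ c): β-rule — branch into a  //  c.
                  branch 2.2.1.1.1 (add a):
                    ○ open, literals {a=1, b=1, d=1, e=0}.
                  branch 2.2.1.1.2 (add c):
                    ○ open, literals {b=1, c=1, d=1, e=0}.
              branch 2.2.1.2 (add ¬a):
                (a ∨ c): β-rule — branch into a  //  c.
                  branch 2.2.1.2.1 (add a):
                    × closes — contains both a and ¬a.
                  branch 2.2.1.2.2 (add c):
                    ○ open, literals {a=0, b=1, c=1, d=1, e=0}.
          branch 2.2.2 (add (¬a → c)):
            ¬(¬d ∧ a): β-rule — branch into ¬¬d  //  ¬a.
              branch 2.2.2.1 (add ¬¬d):
                (a ∨ c): β-rule — branch into a  //  c.
                  branch 2.2.2.1.1 (add a):
                    (¬a → c): β-rule — branch into ¬¬a  //  c.
                      branch 2.2.2.1.1.1 (add ¬¬a):
                        ○ open, literals {a=1, d=1, e=0}.
                      branch 2.2.2.1.1.2 (add c):
                        ○ open, literals {a=1, c=1, d=1, e=0}.
                  branch 2.2.2.1.2 (add c):
                    (¬a → c): β-rule — branch into ¬¬a  //  c.
                      branch 2.2.2.1.2.1 (add ¬¬a):
                        ○ open, literals {a=1, c=1, d=1, e=0}.
                      branch 2.2.2.1.2.2 (add c):
                        ○ open, literals {c=1, d=1, e=0}.
              branch 2.2.2.2 (add ¬a):
                (a ∨ c): β-rule — branch into a  //  c.
                  branch 2.2.2.2.1 (add a):
                    × closes — contains both a and ¬a.
                  branch 2.2.2.2.2 (add c):
                    (¬a → c): β-rule — branch into ¬¬a  //  c.
                      branch 2.2.2.2.2.1 (add ¬¬a):
                        × closes — contains both a and ¬a.
                      branch 2.2.2.2.2.2 (add c):
                        ○ open, literals {a=0, c=1, d=1, e=0}.
14 branches closed, 13 open.
An open branch gives a countermodel: b=1, c=0, d=1, e=1 (unmentioned atoms arbitrary); the premises hold there but the conclusion fails.

No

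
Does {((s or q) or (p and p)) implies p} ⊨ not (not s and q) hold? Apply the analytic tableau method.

Initial set: {(((s or q) or (p and p)) implies p); not not (not s and q)}.
not not (not s and q): α-rule — add not s, q.
(((s or q) or (p and p)) implies p): β-rule — branch into not ((s or q) or (p and p))  //  p.
  branch 1 (add not ((s or q) or (p and p))):
    not ((s or q) or (p and p)): α-rule — add not (s or q), not (p and p).
    not (s or q): α-rule — add not s, not q.
    × closes — contains both q and not q.
  branch 2 (add p):
    ○ open, literals {p=T, q=T, s=F}.
1 branch closed, 1 open.
An open branch gives a countermodel: p=T, q=T, s=F (unmentioned atoms arbitrary); the premises hold there but the conclusion fails.

No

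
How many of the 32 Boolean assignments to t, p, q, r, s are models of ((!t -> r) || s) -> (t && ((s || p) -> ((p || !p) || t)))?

Initial set: {T (((!t -> r) || s) -> (t && ((s || p) -> ((p || !p) || t))))}.
T (((!t -> r) || s) -> (t && ((s || p) -> ((p || !p) || t)))): β-rule — branch into F ((!t -> r) || s)  //  T (t && ((s || p) -> ((p || !p) || t))).
  branch 1 (add F ((!t -> r) || s)):
    F ((!t -> r) || s): α-rule — add F (!t -> r), F s.
    F (!t -> r): α-rule — add T !t, F r.
    ○ open, literals {r=0, s=0, t=0}.
  branch 2 (add T (t && ((s || p) -> ((p || !p) || t)))):
    T (t && ((s || p) -> ((p || !p) || t))): α-rule — add T t, T ((s || p) -> ((p || !p) || t)).
    T ((s || p) -> ((p || !p) || t)): β-rule — branch into F (s || p)  //  T ((p || !p) || t).
      branch 2.1 (add F (s || p)):
        F (s || p): α-rule — add F s, F p.
        ○ open, literals {p=0, s=0, t=1}.
      branch 2.2 (add T ((p || !p) || t)):
        T ((p || !p) || t): β-rule — branch into T (p || !p)  //  T t.
          branch 2.2.1 (add T (p || !p)):
            T (p || !p): β-rule — branch into T p  //  T !p.
              branch 2.2.1.1 (add T p):
                ○ open, literals {p=1, t=1}.
              branch 2.2.1.2 (add T !p):
                ○ open, literals {p=0, t=1}.
          branch 2.2.2 (add T t):
            ○ open, literals {t=1}.
0 branches closed, 5 open.
Each open branch fixes some atoms; the unmentioned ones are free. Counting distinct full assignments: branch {r=0, s=0, t=0} (p, q) contributes 4 new; branch {p=0, s=0, t=1} (q, r) contributes 4 new; branch {p=1, t=1} (q, r, s) contributes 8 new; branch {p=0, t=1} (q, r, s) contributes 4 new; branch {t=1} (p, q, r, s) contributes 0 new. Total: 20.

20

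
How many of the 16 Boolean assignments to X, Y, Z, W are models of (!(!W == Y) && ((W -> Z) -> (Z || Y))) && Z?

4

Initial set: {T ((!(!W == Y) && ((W -> Z) -> (Z || Y))) && Z)}.
T ((!(!W == Y) && ((W -> Z) -> (Z || Y))) && Z): α-rule — add T (!(!W == Y) && ((W -> Z) -> (Z || Y))), T Z.
T (!(!W == Y) && ((W -> Z) -> (Z || Y))): α-rule — add T !(!W == Y), T ((W -> Z) -> (Z || Y)).
T !(!W == Y): β-rule — branch into T !W, F Y  //  F !W, T Y.
  branch 1 (add T !W, F Y):
    T ((W -> Z) -> (Z || Y)): β-rule — branch into F (W -> Z)  //  T (Z || Y).
      branch 1.1 (add F (W -> Z)):
        F (W -> Z): α-rule — add T W, F Z.
        × closes — contains both W and !W.
      branch 1.2 (add T (Z || Y)):
        T (Z || Y): β-rule — branch into T Z  //  T Y.
          branch 1.2.1 (add T Z):
            ○ open, literals {W=false, Y=false, Z=true}.
          branch 1.2.2 (add T Y):
            × closes — contains both Y and !Y.
  branch 2 (add F !W, T Y):
    T ((W -> Z) -> (Z || Y)): β-rule — branch into F (W -> Z)  //  T (Z || Y).
      branch 2.1 (add F (W -> Z)):
        F (W -> Z): α-rule — add T W, F Z.
        × closes — contains both Z and !Z.
      branch 2.2 (add T (Z || Y)):
        T (Z || Y): β-rule — branch into T Z  //  T Y.
          branch 2.2.1 (add T Z):
            ○ open, literals {W=true, Y=true, Z=true}.
          branch 2.2.2 (add T Y):
            ○ open, literals {W=true, Y=true, Z=true}.
3 branches closed, 3 open.
Each open branch fixes some atoms; the unmentioned ones are free. Counting distinct full assignments: branch {W=false, Y=false, Z=true} (X) contributes 2 new; branch {W=true, Y=true, Z=true} (X) contributes 2 new; branch {W=true, Y=true, Z=true} (X) contributes 0 new. Total: 4.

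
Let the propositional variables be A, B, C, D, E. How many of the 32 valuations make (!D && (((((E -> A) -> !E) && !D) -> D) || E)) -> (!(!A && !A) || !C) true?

Initial set: {((!D && (((((E -> A) -> !E) && !D) -> D) || E)) -> (!(!A && !A) || !C))}.
((!D && (((((E -> A) -> !E) && !D) -> D) || E)) -> (!(!A && !A) || !C)): β-rule — branch into !(!D && (((((E -> A) -> !E) && !D) -> D) || E))  //  (!(!A && !A) || !C).
  branch 1 (add !(!D && (((((E -> A) -> !E) && !D) -> D) || E))):
    !(!D && (((((E -> A) -> !E) && !D) -> D) || E)): β-rule — branch into !!D  //  !(((((E -> A) -> !E) && !D) -> D) || E).
      branch 1.1 (add !!D):
        ○ open, literals {D=true}.
      branch 1.2 (add !(((((E -> A) -> !E) && !D) -> D) || E)):
        !(((((E -> A) -> !E) && !D) -> D) || E): α-rule — add !((((E -> A) -> !E) && !D) -> D), !E.
        !((((E -> A) -> !E) && !D) -> D): α-rule — add (((E -> A) -> !E) && !D), !D.
        (((E -> A) -> !E) && !D): α-rule — add ((E -> A) -> !E), !D.
        ((E -> A) -> !E): β-rule — branch into !(E -> A)  //  !E.
          branch 1.2.1 (add !(E -> A)):
            !(E -> A): α-rule — add E, !A.
            × closes — contains both E and !E.
          branch 1.2.2 (add !E):
            ○ open, literals {D=false, E=false}.
  branch 2 (add (!(!A && !A) || !C)):
    (!(!A && !A) || !C): β-rule — branch into !(!A && !A)  //  !C.
      branch 2.1 (add !(!A && !A)):
        !(!A && !A): β-rule — branch into !!A  //  !!A.
          branch 2.1.1 (add !!A):
            ○ open, literals {A=true}.
          branch 2.1.2 (add !!A):
            ○ open, literals {A=true}.
      branch 2.2 (add !C):
        ○ open, literals {C=false}.
1 branch closed, 5 open.
Each open branch fixes some atoms; the unmentioned ones are free. Counting distinct full assignments: branch {D=true} (A, B, C, E) contributes 16 new; branch {D=false, E=false} (A, B, C) contributes 8 new; branch {A=true} (B, C, D, E) contributes 4 new; branch {A=true} (B, C, D, E) contributes 0 new; branch {C=false} (A, B, D, E) contributes 2 new. Total: 30.

30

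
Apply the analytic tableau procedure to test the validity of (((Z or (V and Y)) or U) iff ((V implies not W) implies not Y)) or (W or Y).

Not valid

Assume the negation and expand:
Initial set: {not ((((Z or (V and Y)) or U) iff ((V implies not W) implies not Y)) or (W or Y))}.
not ((((Z or (V and Y)) or U) iff ((V implies not W) implies not Y)) or (W or Y)): α-rule — add not (((Z or (V and Y)) or U) iff ((V implies not W) implies not Y)), not (W or Y).
not (W or Y): α-rule — add not W, not Y.
not (((Z or (V and Y)) or U) iff ((V implies not W) implies not Y)): β-rule — branch into ((Z or (V and Y)) or U), not ((V implies not W) implies not Y)  //  not ((Z or (V and Y)) or U), ((V implies not W) implies not Y).
  branch 1 (add ((Z or (V and Y)) or U), not ((V implies not W) implies not Y)):
    not ((V implies not W) implies not Y): α-rule — add (V implies not W), not not Y.
    × closes — contains both Y and not Y.
  branch 2 (add not ((Z or (V and Y)) or U), ((V implies not W) implies not Y)):
    not ((Z or (V and Y)) or U): α-rule — add not (Z or (V and Y)), not U.
    not (Z or (V and Y)): α-rule — add not Z, not (V and Y).
    ((V implies not W) implies not Y): β-rule — branch into not (V implies not W)  //  not Y.
      branch 2.1 (add not (V implies not W)):
        not (V implies not W): α-rule — add V, not not W.
        × closes — contains both W and not W.
      branch 2.2 (add not Y):
        not (V and Y): β-rule — branch into not V  //  not Y.
          branch 2.2.1 (add not V):
            ○ open, literals {U=0, V=0, W=0, Y=0, Z=0}.
          branch 2.2.2 (add not Y):
            ○ open, literals {U=0, W=0, Y=0, Z=0}.
2 branches closed, 2 open.
An open branch gives a countermodel: U=0, V=0, W=0, Y=0, Z=0 (unmentioned atoms arbitrary); under it the original formula is false.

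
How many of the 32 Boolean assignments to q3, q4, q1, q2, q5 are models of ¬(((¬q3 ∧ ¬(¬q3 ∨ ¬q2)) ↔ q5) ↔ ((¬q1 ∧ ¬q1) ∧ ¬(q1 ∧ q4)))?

16

Initial set: {¬(((¬q3 ∧ ¬(¬q3 ∨ ¬q2)) ↔ q5) ↔ ((¬q1 ∧ ¬q1) ∧ ¬(q1 ∧ q4)))}.
¬(((¬q3 ∧ ¬(¬q3 ∨ ¬q2)) ↔ q5) ↔ ((¬q1 ∧ ¬q1) ∧ ¬(q1 ∧ q4))): β-rule — branch into ((¬q3 ∧ ¬(¬q3 ∨ ¬q2)) ↔ q5), ¬((¬q1 ∧ ¬q1) ∧ ¬(q1 ∧ q4))  //  ¬((¬q3 ∧ ¬(¬q3 ∨ ¬q2)) ↔ q5), ((¬q1 ∧ ¬q1) ∧ ¬(q1 ∧ q4)).
  branch 1 (add ((¬q3 ∧ ¬(¬q3 ∨ ¬q2)) ↔ q5), ¬((¬q1 ∧ ¬q1) ∧ ¬(q1 ∧ q4))):
    ((¬q3 ∧ ¬(¬q3 ∨ ¬q2)) ↔ q5): β-rule — branch into (¬q3 ∧ ¬(¬q3 ∨ ¬q2)), q5  //  ¬(¬q3 ∧ ¬(¬q3 ∨ ¬q2)), ¬q5.
      branch 1.1 (add (¬q3 ∧ ¬(¬q3 ∨ ¬q2)), q5):
        (¬q3 ∧ ¬(¬q3 ∨ ¬q2)): α-rule — add ¬q3, ¬(¬q3 ∨ ¬q2).
        ¬(¬q3 ∨ ¬q2): α-rule — add ¬¬q3, ¬¬q2.
        × closes — contains both q3 and ¬q3.
      branch 1.2 (add ¬(¬q3 ∧ ¬(¬q3 ∨ ¬q2)), ¬q5):
        ¬((¬q1 ∧ ¬q1) ∧ ¬(q1 ∧ q4)): β-rule — branch into ¬(¬q1 ∧ ¬q1)  //  ¬¬(q1 ∧ q4).
          branch 1.2.1 (add ¬(¬q1 ∧ ¬q1)):
            ¬(¬q3 ∧ ¬(¬q3 ∨ ¬q2)): β-rule — branch into ¬¬q3  //  ¬¬(¬q3 ∨ ¬q2).
              branch 1.2.1.1 (add ¬¬q3):
                ¬(¬q1 ∧ ¬q1): β-rule — branch into ¬¬q1  //  ¬¬q1.
                  branch 1.2.1.1.1 (add ¬¬q1):
                    ○ open, literals {q1=true, q3=true, q5=false}.
                  branch 1.2.1.1.2 (add ¬¬q1):
                    ○ open, literals {q1=true, q3=true, q5=false}.
              branch 1.2.1.2 (add ¬¬(¬q3 ∨ ¬q2)):
                ¬(¬q1 ∧ ¬q1): β-rule — branch into ¬¬q1  //  ¬¬q1.
                  branch 1.2.1.2.1 (add ¬¬q1):
                    ¬¬(¬q3 ∨ ¬q2): β-rule — branch into ¬q3  //  ¬q2.
                      branch 1.2.1.2.1.1 (add ¬q3):
                        ○ open, literals {q1=true, q3=false, q5=false}.
                      branch 1.2.1.2.1.2 (add ¬q2):
                        ○ open, literals {q1=true, q2=false, q5=false}.
                  branch 1.2.1.2.2 (add ¬¬q1):
                    ¬¬(¬q3 ∨ ¬q2): β-rule — branch into ¬q3  //  ¬q2.
                      branch 1.2.1.2.2.1 (add ¬q3):
                        ○ open, literals {q1=true, q3=false, q5=false}.
                      branch 1.2.1.2.2.2 (add ¬q2):
                        ○ open, literals {q1=true, q2=false, q5=false}.
          branch 1.2.2 (add ¬¬(q1 ∧ q4)):
            ¬¬(q1 ∧ q4): α-rule — add q1, q4.
            ¬(¬q3 ∧ ¬(¬q3 ∨ ¬q2)): β-rule — branch into ¬¬q3  //  ¬¬(¬q3 ∨ ¬q2).
              branch 1.2.2.1 (add ¬¬q3):
                ○ open, literals {q1=true, q3=true, q4=true, q5=false}.
              branch 1.2.2.2 (add ¬¬(¬q3 ∨ ¬q2)):
                ¬¬(¬q3 ∨ ¬q2): β-rule — branch into ¬q3  //  ¬q2.
                  branch 1.2.2.2.1 (add ¬q3):
                    ○ open, literals {q1=true, q3=false, q4=true, q5=false}.
                  branch 1.2.2.2.2 (add ¬q2):
                    ○ open, literals {q1=true, q2=false, q4=true, q5=false}.
  branch 2 (add ¬((¬q3 ∧ ¬(¬q3 ∨ ¬q2)) ↔ q5), ((¬q1 ∧ ¬q1) ∧ ¬(q1 ∧ q4))):
    ((¬q1 ∧ ¬q1) ∧ ¬(q1 ∧ q4)): α-rule — add (¬q1 ∧ ¬q1), ¬(q1 ∧ q4).
    (¬q1 ∧ ¬q1): α-rule — add ¬q1, ¬q1.
    ¬((¬q3 ∧ ¬(¬q3 ∨ ¬q2)) ↔ q5): β-rule — branch into (¬q3 ∧ ¬(¬q3 ∨ ¬q2)), ¬q5  //  ¬(¬q3 ∧ ¬(¬q3 ∨ ¬q2)), q5.
      branch 2.1 (add (¬q3 ∧ ¬(¬q3 ∨ ¬q2)), ¬q5):
        (¬q3 ∧ ¬(¬q3 ∨ ¬q2)): α-rule — add ¬q3, ¬(¬q3 ∨ ¬q2).
        ¬(¬q3 ∨ ¬q2): α-rule — add ¬¬q3, ¬¬q2.
        × closes — contains both q3 and ¬q3.
      branch 2.2 (add ¬(¬q3 ∧ ¬(¬q3 ∨ ¬q2)), q5):
        ¬(q1 ∧ q4): β-rule — branch into ¬q1  //  ¬q4.
          branch 2.2.1 (add ¬q1):
            ¬(¬q3 ∧ ¬(¬q3 ∨ ¬q2)): β-rule — branch into ¬¬q3  //  ¬¬(¬q3 ∨ ¬q2).
              branch 2.2.1.1 (add ¬¬q3):
                ○ open, literals {q1=false, q3=true, q5=true}.
              branch 2.2.1.2 (add ¬¬(¬q3 ∨ ¬q2)):
                ¬¬(¬q3 ∨ ¬q2): β-rule — branch into ¬q3  //  ¬q2.
                  branch 2.2.1.2.1 (add ¬q3):
                    ○ open, literals {q1=false, q3=false, q5=true}.
                  branch 2.2.1.2.2 (add ¬q2):
                    ○ open, literals {q1=false, q2=false, q5=true}.
          branch 2.2.2 (add ¬q4):
            ¬(¬q3 ∧ ¬(¬q3 ∨ ¬q2)): β-rule — branch into ¬¬q3  //  ¬¬(¬q3 ∨ ¬q2).
              branch 2.2.2.1 (add ¬¬q3):
                ○ open, literals {q1=false, q3=true, q4=false, q5=true}.
              branch 2.2.2.2 (add ¬¬(¬q3 ∨ ¬q2)):
                ¬¬(¬q3 ∨ ¬q2): β-rule — branch into ¬q3  //  ¬q2.
                  branch 2.2.2.2.1 (add ¬q3):
                    ○ open, literals {q1=false, q3=false, q4=false, q5=true}.
                  branch 2.2.2.2.2 (add ¬q2):
                    ○ open, literals {q1=false, q2=false, q4=false, q5=true}.
2 branches closed, 15 open.
Each open branch fixes some atoms; the unmentioned ones are free. Counting distinct full assignments: branch {q1=true, q3=true, q5=false} (q4, q2) contributes 4 new; branch {q1=true, q3=true, q5=false} (q4, q2) contributes 0 new; branch {q1=true, q3=false, q5=false} (q4, q2) contributes 4 new; branch {q1=true, q2=false, q5=false} (q3, q4) contributes 0 new; branch {q1=true, q3=false, q5=false} (q4, q2) contributes 0 new; branch {q1=true, q2=false, q5=false} (q3, q4) contributes 0 new; branch {q1=true, q3=true, q4=true, q5=false} (q2) contributes 0 new; branch {q1=true, q3=false, q4=true, q5=false} (q2) contributes 0 new; branch {q1=true, q2=false, q4=true, q5=false} (q3) contributes 0 new; branch {q1=false, q3=true, q5=true} (q4, q2) contributes 4 new; branch {q1=false, q3=false, q5=true} (q4, q2) contributes 4 new; branch {q1=false, q2=false, q5=true} (q3, q4) contributes 0 new; branch {q1=false, q3=true, q4=false, q5=true} (q2) contributes 0 new; branch {q1=false, q3=false, q4=false, q5=true} (q2) contributes 0 new; branch {q1=false, q2=false, q4=false, q5=true} (q3) contributes 0 new. Total: 16.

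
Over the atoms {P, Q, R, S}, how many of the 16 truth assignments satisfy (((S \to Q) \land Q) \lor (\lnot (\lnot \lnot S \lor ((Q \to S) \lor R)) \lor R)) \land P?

6

Initial set: {T ((((S \to Q) \land Q) \lor (\lnot (\lnot \lnot S \lor ((Q \to S) \lor R)) \lor R)) \land P)}.
T ((((S \to Q) \land Q) \lor (\lnot (\lnot \lnot S \lor ((Q \to S) \lor R)) \lor R)) \land P): α-rule — add T (((S \to Q) \land Q) \lor (\lnot (\lnot \lnot S \lor ((Q \to S) \lor R)) \lor R)), T P.
T (((S \to Q) \land Q) \lor (\lnot (\lnot \lnot S \lor ((Q \to S) \lor R)) \lor R)): β-rule — branch into T ((S \to Q) \land Q)  //  T (\lnot (\lnot \lnot S \lor ((Q \to S) \lor R)) \lor R).
  branch 1 (add T ((S \to Q) \land Q)):
    T ((S \to Q) \land Q): α-rule — add T (S \to Q), T Q.
    T (S \to Q): β-rule — branch into F S  //  T Q.
      branch 1.1 (add F S):
        ○ open, literals {P=true, Q=true, S=false}.
      branch 1.2 (add T Q):
        ○ open, literals {P=true, Q=true}.
  branch 2 (add T (\lnot (\lnot \lnot S \lor ((Q \to S) \lor R)) \lor R)):
    T (\lnot (\lnot \lnot S \lor ((Q \to S) \lor R)) \lor R): β-rule — branch into T \lnot (\lnot \lnot S \lor ((Q \to S) \lor R))  //  T R.
      branch 2.1 (add T \lnot (\lnot \lnot S \lor ((Q \to S) \lor R))):
        T \lnot (\lnot \lnot S \lor ((Q \to S) \lor R)): α-rule — add F \lnot \lnot S, F ((Q \to S) \lor R).
        F \lnot \lnot S: drop double negation, giving F S.
        F ((Q \to S) \lor R): α-rule — add F (Q \to S), F R.
        F (Q \to S): α-rule — add T Q, F S.
        ○ open, literals {P=true, Q=true, R=false, S=false}.
      branch 2.2 (add T R):
        ○ open, literals {P=true, R=true}.
0 branches closed, 4 open.
Each open branch fixes some atoms; the unmentioned ones are free. Counting distinct full assignments: branch {P=true, Q=true, S=false} (R) contributes 2 new; branch {P=true, Q=true} (R, S) contributes 2 new; branch {P=true, Q=true, R=false, S=false} (none free) contributes 0 new; branch {P=true, R=true} (Q, S) contributes 2 new. Total: 6.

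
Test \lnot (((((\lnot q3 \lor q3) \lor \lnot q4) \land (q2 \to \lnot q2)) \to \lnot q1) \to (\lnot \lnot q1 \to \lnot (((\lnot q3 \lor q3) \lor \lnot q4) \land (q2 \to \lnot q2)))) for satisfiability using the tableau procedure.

Unsatisfiable

Initial set: {\lnot (((((\lnot q3 \lor q3) \lor \lnot q4) \land (q2 \to \lnot q2)) \to \lnot q1) \to (\lnot \lnot q1 \to \lnot (((\lnot q3 \lor q3) \lor \lnot q4) \land (q2 \to \lnot q2))))}.
\lnot (((((\lnot q3 \lor q3) \lor \lnot q4) \land (q2 \to \lnot q2)) \to \lnot q1) \to (\lnot \lnot q1 \to \lnot (((\lnot q3 \lor q3) \lor \lnot q4) \land (q2 \to \lnot q2)))): α-rule — add ((((\lnot q3 \lor q3) \lor \lnot q4) \land (q2 \to \lnot q2)) \to \lnot q1), \lnot (\lnot \lnot q1 \to \lnot (((\lnot q3 \lor q3) \lor \lnot q4) \land (q2 \to \lnot q2))).
\lnot (\lnot \lnot q1 \to \lnot (((\lnot q3 \lor q3) \lor \lnot q4) \land (q2 \to \lnot q2))): α-rule — add \lnot \lnot q1, \lnot \lnot (((\lnot q3 \lor q3) \lor \lnot q4) \land (q2 \to \lnot q2)).
\lnot \lnot q1: drop double negation, giving q1.
\lnot \lnot (((\lnot q3 \lor q3) \lor \lnot q4) \land (q2 \to \lnot q2)): α-rule — add ((\lnot q3 \lor q3) \lor \lnot q4), (q2 \to \lnot q2).
((((\lnot q3 \lor q3) \lor \lnot q4) \land (q2 \to \lnot q2)) \to \lnot q1): β-rule — branch into \lnot (((\lnot q3 \lor q3) \lor \lnot q4) \land (q2 \to \lnot q2))  //  \lnot q1.
  branch 1 (add \lnot (((\lnot q3 \lor q3) \lor \lnot q4) \land (q2 \to \lnot q2))):
    ((\lnot q3 \lor q3) \lor \lnot q4): β-rule — branch into (\lnot q3 \lor q3)  //  \lnot q4.
      branch 1.1 (add (\lnot q3 \lor q3)):
        (q2 \to \lnot q2): β-rule — branch into \lnot q2  //  \lnot q2.
          branch 1.1.1 (add \lnot q2):
            \lnot (((\lnot q3 \lor q3) \lor \lnot q4) \land (q2 \to \lnot q2)): β-rule — branch into \lnot ((\lnot q3 \lor q3) \lor \lnot q4)  //  \lnot (q2 \to \lnot q2).
              branch 1.1.1.1 (add \lnot ((\lnot q3 \lor q3) \lor \lnot q4)):
                \lnot ((\lnot q3 \lor q3) \lor \lnot q4): α-rule — add \lnot (\lnot q3 \lor q3), \lnot \lnot q4.
                \lnot (\lnot q3 \lor q3): α-rule — add \lnot \lnot q3, \lnot q3.
                × closes — contains both q3 and \lnot q3.
              branch 1.1.1.2 (add \lnot (q2 \to \lnot q2)):
                \lnot (q2 \to \lnot q2): α-rule — add q2, \lnot \lnot q2.
                × closes — contains both q2 and \lnot q2.
          branch 1.1.2 (add \lnot q2):
            \lnot (((\lnot q3 \lor q3) \lor \lnot q4) \land (q2 \to \lnot q2)): β-rule — branch into \lnot ((\lnot q3 \lor q3) \lor \lnot q4)  //  \lnot (q2 \to \lnot q2).
              branch 1.1.2.1 (add \lnot ((\lnot q3 \lor q3) \lor \lnot q4)):
                \lnot ((\lnot q3 \lor q3) \lor \lnot q4): α-rule — add \lnot (\lnot q3 \lor q3), \lnot \lnot q4.
                \lnot (\lnot q3 \lor q3): α-rule — add \lnot \lnot q3, \lnot q3.
                × closes — contains both q3 and \lnot q3.
              branch 1.1.2.2 (add \lnot (q2 \to \lnot q2)):
                \lnot (q2 \to \lnot q2): α-rule — add q2, \lnot \lnot q2.
                × closes — contains both q2 and \lnot q2.
      branch 1.2 (add \lnot q4):
        (q2 \to \lnot q2): β-rule — branch into \lnot q2  //  \lnot q2.
          branch 1.2.1 (add \lnot q2):
            \lnot (((\lnot q3 \lor q3) \lor \lnot q4) \land (q2 \to \lnot q2)): β-rule — branch into \lnot ((\lnot q3 \lor q3) \lor \lnot q4)  //  \lnot (q2 \to \lnot q2).
              branch 1.2.1.1 (add \lnot ((\lnot q3 \lor q3) \lor \lnot q4)):
                \lnot ((\lnot q3 \lor q3) \lor \lnot q4): α-rule — add \lnot (\lnot q3 \lor q3), \lnot \lnot q4.
                × closes — contains both q4 and \lnot q4.
              branch 1.2.1.2 (add \lnot (q2 \to \lnot q2)):
                \lnot (q2 \to \lnot q2): α-rule — add q2, \lnot \lnot q2.
                × closes — contains both q2 and \lnot q2.
          branch 1.2.2 (add \lnot q2):
            \lnot (((\lnot q3 \lor q3) \lor \lnot q4) \land (q2 \to \lnot q2)): β-rule — branch into \lnot ((\lnot q3 \lor q3) \lor \lnot q4)  //  \lnot (q2 \to \lnot q2).
              branch 1.2.2.1 (add \lnot ((\lnot q3 \lor q3) \lor \lnot q4)):
                \lnot ((\lnot q3 \lor q3) \lor \lnot q4): α-rule — add \lnot (\lnot q3 \lor q3), \lnot \lnot q4.
                × closes — contains both q4 and \lnot q4.
              branch 1.2.2.2 (add \lnot (q2 \to \lnot q2)):
                \lnot (q2 \to \lnot q2): α-rule — add q2, \lnot \lnot q2.
                × closes — contains both q2 and \lnot q2.
  branch 2 (add \lnot q1):
    × closes — contains both q1 and \lnot q1.
All 9 branches close.
Every branch closed; the formula is unsatisfiable.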